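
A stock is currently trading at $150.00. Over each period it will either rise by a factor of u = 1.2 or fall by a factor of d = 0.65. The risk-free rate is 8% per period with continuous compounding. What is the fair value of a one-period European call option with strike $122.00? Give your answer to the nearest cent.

$42.18

Risk-neutral probability p = (e^0.08 − 0.65)/(1.2 − 0.65) = 0.4333/0.5500 = 0.7878
Terminal stock prices: S_u = 180, S_d = 97.5
Terminal payoffs (S − K): max(58, 0) = 58, max(-24.5, 0) = 0
Node 0 (S = 150): V_0 = e^(−0.08)·[0.7878·58.0000 + 0.2122·0.0000] = 42.1791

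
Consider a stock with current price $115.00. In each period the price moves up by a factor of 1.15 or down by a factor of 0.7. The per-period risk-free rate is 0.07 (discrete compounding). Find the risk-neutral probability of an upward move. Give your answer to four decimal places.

p = 0.8222

Risk-neutral probability p = (1 + 0.07 − 0.7)/(1.15 − 0.7) = 0.3700/0.4500 = 0.8222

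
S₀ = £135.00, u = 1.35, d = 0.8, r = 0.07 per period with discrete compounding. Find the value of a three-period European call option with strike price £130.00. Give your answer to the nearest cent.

Risk-neutral probability p = (1 + 0.07 − 0.8)/(1.35 − 0.8) = 0.2700/0.5500 = 0.4909
Terminal stock prices: S_uuu = 332.2, S_uud = 196.8, S_udd = 116.6, S_ddd = 69.12
Terminal payoffs (S − K): max(202.2, 0) = 202.2, max(66.83, 0) = 66.83, max(-13.36, 0) = 0, max(-60.88, 0) = 0
Node uu (S = 246): V_uu = 1/1.07·[0.4909·202.1506 + 0.5091·66.8300] = 124.5422
Node ud (S = 145.8): V_ud = 1/1.07·[0.4909·66.8300 + 0.5091·0.0000] = 30.6612
Node dd (S = 86.4): V_dd = 1/1.07·[0.4909·0.0000 + 0.5091·0.0000] = 0.0000
Node u (S = 182.2): V_u = 1/1.07·[0.4909·124.5422 + 0.5091·30.6612] = 71.7273
Node d (S = 108): V_d = 1/1.07·[0.4909·30.6612 + 0.5091·0.0000] = 14.0671
Node 0 (S = 135): V_0 = 1/1.07·[0.4909·71.7273 + 0.5091·14.0671] = 39.6010

£39.60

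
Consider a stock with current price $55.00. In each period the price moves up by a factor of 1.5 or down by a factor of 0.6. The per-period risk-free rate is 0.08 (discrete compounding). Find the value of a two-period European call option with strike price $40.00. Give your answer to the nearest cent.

$24.48

Risk-neutral probability p = (1 + 0.08 − 0.6)/(1.5 − 0.6) = 0.4800/0.9000 = 0.5333
Terminal stock prices: S_uu = 123.8, S_ud = 49.5, S_dd = 19.8
Terminal payoffs (S − K): max(83.75, 0) = 83.75, max(9.5, 0) = 9.5, max(-20.2, 0) = 0
Node u (S = 82.5): V_u = 1/1.08·[0.5333·83.7500 + 0.4667·9.5000] = 45.4630
Node d (S = 33): V_d = 1/1.08·[0.5333·9.5000 + 0.4667·0.0000] = 4.6914
Node 0 (S = 55): V_0 = 1/1.08·[0.5333·45.4630 + 0.4667·4.6914] = 24.4780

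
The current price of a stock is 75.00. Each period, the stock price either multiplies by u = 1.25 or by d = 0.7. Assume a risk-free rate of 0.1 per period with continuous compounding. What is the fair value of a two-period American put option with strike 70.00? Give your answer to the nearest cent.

Risk-neutral probability p = (e^0.1 − 0.7)/(1.25 − 0.7) = 0.4052/0.5500 = 0.7367
Terminal stock prices: S_uu = 117.2, S_ud = 65.62, S_dd = 36.75
Terminal payoffs (K − S): max(-47.19, 0) = 0, max(4.375, 0) = 4.375, max(33.25, 0) = 33.25
Node u (S = 93.75): continuation = e^(−0.1)·[0.7367·0.0000 + 0.2633·4.3750] = 1.0424; exercise value = 0.0000 ≤ continuation, so V_u = 1.0424
Node d (S = 52.5): continuation = e^(−0.1)·[0.7367·4.3750 + 0.2633·33.2500] = 10.8386; exercise value = 17.5000 > continuation, so V_d = 17.5000 (exercise)
Node 0 (S = 75): continuation = e^(−0.1)·[0.7367·1.0424 + 0.2633·17.5000] = 4.8645; exercise value = 0.0000 ≤ continuation, so V_0 = 4.8645

4.86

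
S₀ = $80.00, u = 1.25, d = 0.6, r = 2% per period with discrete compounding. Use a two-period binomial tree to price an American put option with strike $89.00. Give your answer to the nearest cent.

Risk-neutral probability p = (1 + 0.02 − 0.6)/(1.25 − 0.6) = 0.4200/0.6500 = 0.6462
Terminal stock prices: S_uu = 125, S_ud = 60, S_dd = 28.8
Terminal payoffs (K − S): max(-36, 0) = 0, max(29, 0) = 29, max(60.2, 0) = 60.2
Node u (S = 100): continuation = 1/1.02·[0.6462·0.0000 + 0.3538·29.0000] = 10.0603; exercise value = 0.0000 ≤ continuation, so V_u = 10.0603
Node d (S = 48): continuation = 1/1.02·[0.6462·29.0000 + 0.3538·60.2000] = 39.2549; exercise value = 41.0000 > continuation, so V_d = 41.0000 (exercise)
Node 0 (S = 80): continuation = 1/1.02·[0.6462·10.0603 + 0.3538·41.0000] = 20.5963; exercise value = 9.0000 ≤ continuation, so V_0 = 20.5963

$20.60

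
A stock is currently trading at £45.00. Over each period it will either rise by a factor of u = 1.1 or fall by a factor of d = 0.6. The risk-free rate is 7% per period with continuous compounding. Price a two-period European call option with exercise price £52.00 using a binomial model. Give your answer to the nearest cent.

£1.90

Risk-neutral probability p = (e^0.07 − 0.6)/(1.1 − 0.6) = 0.4725/0.5000 = 0.9450
Terminal stock prices: S_uu = 54.45, S_ud = 29.7, S_dd = 16.2
Terminal payoffs (S − K): max(2.45, 0) = 2.45, max(-22.3, 0) = 0, max(-35.8, 0) = 0
Node u (S = 49.5): V_u = e^(−0.07)·[0.9450·2.4500 + 0.0550·0.0000] = 2.1588
Node d (S = 27): V_d = e^(−0.07)·[0.9450·0.0000 + 0.0550·0.0000] = 0.0000
Node 0 (S = 45): V_0 = e^(−0.07)·[0.9450·2.1588 + 0.0550·0.0000] = 1.9021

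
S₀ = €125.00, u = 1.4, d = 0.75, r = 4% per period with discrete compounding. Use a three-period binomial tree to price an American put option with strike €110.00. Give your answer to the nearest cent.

Risk-neutral probability p = (1 + 0.04 − 0.75)/(1.4 − 0.75) = 0.2900/0.6500 = 0.4462
Terminal stock prices: S_uuu = 343, S_uud = 183.7, S_udd = 98.44, S_ddd = 52.73
Terminal payoffs (K − S): max(-233, 0) = 0, max(-73.75, 0) = 0, max(11.56, 0) = 11.56, max(57.27, 0) = 57.27
Node uu (S = 245): continuation = 1/1.04·[0.4462·0.0000 + 0.5538·0.0000] = 0.0000; exercise value = 0.0000 ≤ continuation, so V_uu = 0.0000
Node ud (S = 131.2): continuation = 1/1.04·[0.4462·0.0000 + 0.5538·11.5625] = 6.1575; exercise value = 0.0000 ≤ continuation, so V_ud = 6.1575
Node dd (S = 70.31): continuation = 1/1.04·[0.4462·11.5625 + 0.5538·57.2656] = 35.4567; exercise value = 39.6875 > continuation, so V_dd = 39.6875 (exercise)
Node u (S = 175): continuation = 1/1.04·[0.4462·0.0000 + 0.5538·6.1575] = 3.2792; exercise value = 0.0000 ≤ continuation, so V_u = 3.2792
Node d (S = 93.75): continuation = 1/1.04·[0.4462·6.1575 + 0.5538·39.6875] = 23.7769; exercise value = 16.2500 ≤ continuation, so V_d = 23.7769
Node 0 (S = 125): continuation = 1/1.04·[0.4462·3.2792 + 0.5538·23.7769] = 14.0690; exercise value = 0.0000 ≤ continuation, so V_0 = 14.0690

€14.07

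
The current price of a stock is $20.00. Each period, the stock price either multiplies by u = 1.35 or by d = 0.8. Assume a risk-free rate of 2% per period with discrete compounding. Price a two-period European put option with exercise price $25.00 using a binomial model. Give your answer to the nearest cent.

Risk-neutral probability p = (1 + 0.02 − 0.8)/(1.35 − 0.8) = 0.2200/0.5500 = 0.4000
Terminal stock prices: S_uu = 36.45, S_ud = 21.6, S_dd = 12.8
Terminal payoffs (K − S): max(-11.45, 0) = 0, max(3.4, 0) = 3.4, max(12.2, 0) = 12.2
Node u (S = 27): V_u = 1/1.02·[0.4000·0.0000 + 0.6000·3.4000] = 2.0000
Node d (S = 16): V_d = 1/1.02·[0.4000·3.4000 + 0.6000·12.2000] = 8.5098
Node 0 (S = 20): V_0 = 1/1.02·[0.4000·2.0000 + 0.6000·8.5098] = 5.7901

$5.79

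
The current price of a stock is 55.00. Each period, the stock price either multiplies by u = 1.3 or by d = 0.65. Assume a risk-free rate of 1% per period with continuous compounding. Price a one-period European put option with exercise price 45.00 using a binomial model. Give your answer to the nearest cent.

4.09

Risk-neutral probability p = (e^0.01 − 0.65)/(1.3 − 0.65) = 0.3601/0.6500 = 0.5539
Terminal stock prices: S_u = 71.5, S_d = 35.75
Terminal payoffs (K − S): max(-26.5, 0) = 0, max(9.25, 0) = 9.25
Node 0 (S = 55): V_0 = e^(−0.01)·[0.5539·0.0000 + 0.4461·9.2500] = 4.0852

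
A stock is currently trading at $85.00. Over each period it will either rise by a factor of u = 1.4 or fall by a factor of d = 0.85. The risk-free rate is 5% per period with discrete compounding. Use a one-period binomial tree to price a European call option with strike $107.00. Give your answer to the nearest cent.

Risk-neutral probability p = (1 + 0.05 − 0.85)/(1.4 − 0.85) = 0.2000/0.5500 = 0.3636
Terminal stock prices: S_u = 119, S_d = 72.25
Terminal payoffs (S − K): max(12, 0) = 12, max(-34.75, 0) = 0
Node 0 (S = 85): V_0 = 1/1.05·[0.3636·12.0000 + 0.6364·0.0000] = 4.1558

$4.16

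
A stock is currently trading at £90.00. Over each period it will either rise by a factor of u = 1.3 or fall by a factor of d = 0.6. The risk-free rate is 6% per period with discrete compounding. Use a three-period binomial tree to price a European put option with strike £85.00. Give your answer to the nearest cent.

£10.56

Risk-neutral probability p = (1 + 0.06 − 0.6)/(1.3 − 0.6) = 0.4600/0.7000 = 0.6571
Terminal stock prices: S_uuu = 197.7, S_uud = 91.26, S_udd = 42.12, S_ddd = 19.44
Terminal payoffs (K − S): max(-112.7, 0) = 0, max(-6.26, 0) = 0, max(42.88, 0) = 42.88, max(65.56, 0) = 65.56
Node uu (S = 152.1): V_uu = 1/1.06·[0.6571·0.0000 + 0.3429·0.0000] = 0.0000
Node ud (S = 70.2): V_ud = 1/1.06·[0.6571·0.0000 + 0.3429·42.8800] = 13.8695
Node dd (S = 32.4): V_dd = 1/1.06·[0.6571·42.8800 + 0.3429·65.5600] = 47.7887
Node u (S = 117): V_u = 1/1.06·[0.6571·0.0000 + 0.3429·13.8695] = 4.4861
Node d (S = 54): V_d = 1/1.06·[0.6571·13.8695 + 0.3429·47.7887] = 24.0556
Node 0 (S = 90): V_0 = 1/1.06·[0.6571·4.4861 + 0.3429·24.0556] = 10.5619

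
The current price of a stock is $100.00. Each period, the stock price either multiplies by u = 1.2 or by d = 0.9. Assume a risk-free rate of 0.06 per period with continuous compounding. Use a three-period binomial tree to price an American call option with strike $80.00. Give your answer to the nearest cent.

$33.76

Risk-neutral probability p = (e^0.06 − 0.9)/(1.2 − 0.9) = 0.1618/0.3000 = 0.5395
Terminal stock prices: S_uuu = 172.8, S_uud = 129.6, S_udd = 97.2, S_ddd = 72.9
Terminal payoffs (S − K): max(92.8, 0) = 92.8, max(49.6, 0) = 49.6, max(17.2, 0) = 17.2, max(-7.1, 0) = 0
Node uu (S = 144): continuation = e^(−0.06)·[0.5395·92.8000 + 0.4605·49.6000] = 68.6588; exercise value = 64.0000 ≤ continuation, so V_uu = 68.6588
Node ud (S = 108): continuation = e^(−0.06)·[0.5395·49.6000 + 0.4605·17.2000] = 32.6588; exercise value = 28.0000 ≤ continuation, so V_ud = 32.6588
Node dd (S = 81): continuation = e^(−0.06)·[0.5395·17.2000 + 0.4605·0.0000] = 8.7383; exercise value = 1.0000 ≤ continuation, so V_dd = 8.7383
Node u (S = 120): continuation = e^(−0.06)·[0.5395·68.6588 + 0.4605·32.6588] = 49.0464; exercise value = 40.0000 ≤ continuation, so V_u = 49.0464
Node d (S = 90): continuation = e^(−0.06)·[0.5395·32.6588 + 0.4605·8.7383] = 20.3820; exercise value = 10.0000 ≤ continuation, so V_d = 20.3820
Node 0 (S = 100): continuation = e^(−0.06)·[0.5395·49.0464 + 0.4605·20.3820] = 33.7577; exercise value = 20.0000 ≤ continuation, so V_0 = 33.7577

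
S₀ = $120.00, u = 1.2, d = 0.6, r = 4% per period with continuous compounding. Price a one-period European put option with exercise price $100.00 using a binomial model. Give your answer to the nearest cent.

Risk-neutral probability p = (e^0.04 − 0.6)/(1.2 − 0.6) = 0.4408/0.6000 = 0.7347
Terminal stock prices: S_u = 144, S_d = 72
Terminal payoffs (K − S): max(-44, 0) = 0, max(28, 0) = 28
Node 0 (S = 120): V_0 = e^(−0.04)·[0.7347·0.0000 + 0.2653·28.0000] = 7.1375

$7.14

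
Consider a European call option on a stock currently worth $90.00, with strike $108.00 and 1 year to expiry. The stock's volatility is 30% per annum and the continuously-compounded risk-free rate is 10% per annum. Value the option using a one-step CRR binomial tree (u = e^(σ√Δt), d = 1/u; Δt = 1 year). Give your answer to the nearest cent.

$7.30

CRR parameters: u = e^(σ√Δt) = e^(0.3·√1) = 1.3499, d = 1/u = 0.7408
Per-period rate: rΔt = 0.1·1 = 0.1, so R = e^0.1 = 1.1052
Risk-neutral probability p = (e^0.1 − 0.7408)/(1.3499 − 0.7408) = 0.3644/0.6090 = 0.5982
Terminal stock prices: S_u = 121.5, S_d = 66.67
Terminal payoffs (S − K): max(13.49, 0) = 13.49, max(-41.33, 0) = 0
Node 0 (S = 90): V_0 = e^(−0.1)·[0.5982·13.4873 + 0.4018·0.0000] = 7.3008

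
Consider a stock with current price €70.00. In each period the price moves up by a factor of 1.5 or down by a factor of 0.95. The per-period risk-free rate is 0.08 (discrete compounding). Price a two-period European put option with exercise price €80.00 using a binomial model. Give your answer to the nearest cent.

Risk-neutral probability p = (1 + 0.08 − 0.95)/(1.5 − 0.95) = 0.1300/0.5500 = 0.2364
Terminal stock prices: S_uu = 157.5, S_ud = 99.75, S_dd = 63.17
Terminal payoffs (K − S): max(-77.5, 0) = 0, max(-19.75, 0) = 0, max(16.83, 0) = 16.83
Node u (S = 105): V_u = 1/1.08·[0.2364·0.0000 + 0.7636·0.0000] = 0.0000
Node d (S = 66.5): V_d = 1/1.08·[0.2364·0.0000 + 0.7636·16.8250] = 11.8965
Node 0 (S = 70): V_0 = 1/1.08·[0.2364·0.0000 + 0.7636·11.8965] = 8.4116

€8.41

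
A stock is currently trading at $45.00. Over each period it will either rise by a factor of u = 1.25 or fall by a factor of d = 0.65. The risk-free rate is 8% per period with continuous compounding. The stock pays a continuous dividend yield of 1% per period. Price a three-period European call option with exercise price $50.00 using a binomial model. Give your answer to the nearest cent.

Per-period risk-free factor R = e^0.08 = 1.0833; dividend-adjusted growth = e^(0.08−0.01) = 1.0725.
Risk-neutral probability p = (1.0725 − 0.65)/(1.25 − 0.65) = 0.4225/0.6000 = 0.7042
Terminal stock prices: S_uuu = 87.89, S_uud = 45.7, S_udd = 23.77, S_ddd = 12.36
Terminal payoffs (S − K): max(37.89, 0) = 37.89, max(-4.297, 0) = 0, max(-26.23, 0) = 0, max(-37.64, 0) = 0
Node uu (S = 70.31): V_uu = e^(−0.08)·[0.7042·37.8906 + 0.2958·0.0000] = 24.6304
Node ud (S = 36.56): V_ud = e^(−0.08)·[0.7042·0.0000 + 0.2958·0.0000] = 0.0000
Node dd (S = 19.01): V_dd = e^(−0.08)·[0.7042·0.0000 + 0.2958·0.0000] = 0.0000
Node u (S = 56.25): V_u = e^(−0.08)·[0.7042·24.6304 + 0.2958·0.0000] = 16.0108
Node d (S = 29.25): V_d = e^(−0.08)·[0.7042·0.0000 + 0.2958·0.0000] = 0.0000
Node 0 (S = 45): V_0 = e^(−0.08)·[0.7042·16.0108 + 0.2958·0.0000] = 10.4077

$10.41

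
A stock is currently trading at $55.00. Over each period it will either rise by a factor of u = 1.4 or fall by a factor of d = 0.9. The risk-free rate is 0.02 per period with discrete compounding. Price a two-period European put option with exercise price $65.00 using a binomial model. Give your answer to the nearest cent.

$11.35

Risk-neutral probability p = (1 + 0.02 − 0.9)/(1.4 − 0.9) = 0.1200/0.5000 = 0.2400
Terminal stock prices: S_uu = 107.8, S_ud = 69.3, S_dd = 44.55
Terminal payoffs (K − S): max(-42.8, 0) = 0, max(-4.3, 0) = 0, max(20.45, 0) = 20.45
Node u (S = 77): V_u = 1/1.02·[0.2400·0.0000 + 0.7600·0.0000] = 0.0000
Node d (S = 49.5): V_d = 1/1.02·[0.2400·0.0000 + 0.7600·20.4500] = 15.2373
Node 0 (S = 55): V_0 = 1/1.02·[0.2400·0.0000 + 0.7600·15.2373] = 11.3532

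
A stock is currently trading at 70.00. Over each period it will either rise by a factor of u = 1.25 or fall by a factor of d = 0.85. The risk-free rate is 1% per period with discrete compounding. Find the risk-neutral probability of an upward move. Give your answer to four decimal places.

p = 0.4000

Risk-neutral probability p = (1 + 0.01 − 0.85)/(1.25 − 0.85) = 0.1600/0.4000 = 0.4000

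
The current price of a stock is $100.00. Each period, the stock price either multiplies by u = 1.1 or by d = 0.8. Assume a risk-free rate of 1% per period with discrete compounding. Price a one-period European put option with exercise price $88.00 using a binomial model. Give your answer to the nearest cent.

Risk-neutral probability p = (1 + 0.01 − 0.8)/(1.1 − 0.8) = 0.2100/0.3000 = 0.7000
Terminal stock prices: S_u = 110, S_d = 80
Terminal payoffs (K − S): max(-22, 0) = 0, max(8, 0) = 8
Node 0 (S = 100): V_0 = 1/1.01·[0.7000·0.0000 + 0.3000·8.0000] = 2.3762

$2.38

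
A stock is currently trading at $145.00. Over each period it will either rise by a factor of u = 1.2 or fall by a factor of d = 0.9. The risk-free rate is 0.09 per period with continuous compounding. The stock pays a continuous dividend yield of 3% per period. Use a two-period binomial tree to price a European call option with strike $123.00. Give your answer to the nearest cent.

Per-period risk-free factor R = e^0.09 = 1.0942; dividend-adjusted growth = e^(0.09−0.03) = 1.0618.
Risk-neutral probability p = (1.0618 − 0.9)/(1.2 − 0.9) = 0.1618/0.3000 = 0.5395
Terminal stock prices: S_uu = 208.8, S_ud = 156.6, S_dd = 117.5
Terminal payoffs (S − K): max(85.8, 0) = 85.8, max(33.6, 0) = 33.6, max(-5.55, 0) = 0
Node u (S = 174): V_u = e^(−0.09)·[0.5395·85.8000 + 0.4605·33.6000] = 56.4440
Node d (S = 130.5): V_d = e^(−0.09)·[0.5395·33.6000 + 0.4605·0.0000] = 16.5656
Node 0 (S = 145): V_0 = e^(−0.09)·[0.5395·56.4440 + 0.4605·16.5656] = 34.8009

$34.80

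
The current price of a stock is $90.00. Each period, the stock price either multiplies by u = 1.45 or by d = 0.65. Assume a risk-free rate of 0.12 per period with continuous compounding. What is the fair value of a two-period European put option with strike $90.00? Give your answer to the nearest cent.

$8.60

Risk-neutral probability p = (e^0.12 − 0.65)/(1.45 − 0.65) = 0.4775/0.8000 = 0.5969
Terminal stock prices: S_uu = 189.2, S_ud = 84.83, S_dd = 38.03
Terminal payoffs (K − S): max(-99.22, 0) = 0, max(5.175, 0) = 5.175, max(51.97, 0) = 51.97
Node u (S = 130.5): V_u = e^(−0.12)·[0.5969·0.0000 + 0.4031·5.1750] = 1.8503
Node d (S = 58.5): V_d = e^(−0.12)·[0.5969·5.1750 + 0.4031·51.9750] = 21.3228
Node 0 (S = 90): V_0 = e^(−0.12)·[0.5969·1.8503 + 0.4031·21.3228] = 8.6033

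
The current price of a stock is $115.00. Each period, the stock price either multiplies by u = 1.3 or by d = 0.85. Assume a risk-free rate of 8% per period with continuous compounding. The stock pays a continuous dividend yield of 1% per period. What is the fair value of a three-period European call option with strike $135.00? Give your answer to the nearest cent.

$20.00

Per-period risk-free factor R = e^0.08 = 1.0833; dividend-adjusted growth = e^(0.08−0.01) = 1.0725.
Risk-neutral probability p = (1.0725 − 0.85)/(1.3 − 0.85) = 0.2225/0.4500 = 0.4945
Terminal stock prices: S_uuu = 252.7, S_uud = 165.2, S_udd = 108, S_ddd = 70.62
Terminal payoffs (S − K): max(117.7, 0) = 117.7, max(30.2, 0) = 30.2, max(-26.99, 0) = 0, max(-64.38, 0) = 0
Node uu (S = 194.4): V_uu = e^(−0.08)·[0.4945·117.6550 + 0.5055·30.1975] = 67.7955
Node ud (S = 127.1): V_ud = e^(−0.08)·[0.4945·30.1975 + 0.5055·0.0000] = 13.7835
Node dd (S = 83.09): V_dd = e^(−0.08)·[0.4945·0.0000 + 0.5055·0.0000] = 0.0000
Node u (S = 149.5): V_u = e^(−0.08)·[0.4945·67.7955 + 0.5055·13.7835] = 37.3774
Node d (S = 97.75): V_d = e^(−0.08)·[0.4945·13.7835 + 0.5055·0.0000] = 6.2915
Node 0 (S = 115): V_0 = e^(−0.08)·[0.4945·37.3774 + 0.5055·6.2915] = 19.9968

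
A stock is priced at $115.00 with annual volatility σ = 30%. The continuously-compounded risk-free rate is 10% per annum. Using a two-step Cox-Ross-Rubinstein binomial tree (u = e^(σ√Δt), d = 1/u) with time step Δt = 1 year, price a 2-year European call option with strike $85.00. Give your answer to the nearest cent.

CRR parameters: u = e^(σ√Δt) = e^(0.3·√1) = 1.3499, d = 1/u = 0.7408
Per-period rate: rΔt = 0.1·1 = 0.1, so R = e^0.1 = 1.1052
Risk-neutral probability p = (e^0.1 − 0.7408)/(1.3499 − 0.7408) = 0.3644/0.6090 = 0.5982
Terminal stock prices: S_uu = 209.5, S_ud = 115, S_dd = 63.11
Terminal payoffs (S − K): max(124.5, 0) = 124.5, max(30, 0) = 30, max(-21.89, 0) = 0
Node u (S = 155.2): V_u = e^(−0.1)·[0.5982·124.5437 + 0.4018·30.0000] = 78.3226
Node d (S = 85.19): V_d = e^(−0.1)·[0.5982·30.0000 + 0.4018·0.0000] = 16.2393
Node 0 (S = 115): V_0 = e^(−0.1)·[0.5982·78.3226 + 0.4018·16.2393] = 48.3003

$48.30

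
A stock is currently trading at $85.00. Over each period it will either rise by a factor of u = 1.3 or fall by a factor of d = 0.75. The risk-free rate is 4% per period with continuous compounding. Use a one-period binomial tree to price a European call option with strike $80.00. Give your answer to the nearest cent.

Risk-neutral probability p = (e^0.04 − 0.75)/(1.3 − 0.75) = 0.2908/0.5500 = 0.5287
Terminal stock prices: S_u = 110.5, S_d = 63.75
Terminal payoffs (S − K): max(30.5, 0) = 30.5, max(-16.25, 0) = 0
Node 0 (S = 85): V_0 = e^(−0.04)·[0.5287·30.5000 + 0.4713·0.0000] = 15.4944

$15.49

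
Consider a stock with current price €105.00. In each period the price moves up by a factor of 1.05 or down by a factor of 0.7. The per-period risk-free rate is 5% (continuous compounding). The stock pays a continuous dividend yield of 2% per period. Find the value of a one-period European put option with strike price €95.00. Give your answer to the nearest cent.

€1.14

Per-period risk-free factor R = e^0.05 = 1.0513; dividend-adjusted growth = e^(0.05−0.02) = 1.0305.
Risk-neutral probability p = (1.0305 − 0.7)/(1.05 − 0.7) = 0.3305/0.3500 = 0.9442
Terminal stock prices: S_u = 110.2, S_d = 73.5
Terminal payoffs (K − S): max(-15.25, 0) = 0, max(21.5, 0) = 21.5
Node 0 (S = 105): V_0 = e^(−0.05)·[0.9442·0.0000 + 0.0558·21.5000] = 1.1421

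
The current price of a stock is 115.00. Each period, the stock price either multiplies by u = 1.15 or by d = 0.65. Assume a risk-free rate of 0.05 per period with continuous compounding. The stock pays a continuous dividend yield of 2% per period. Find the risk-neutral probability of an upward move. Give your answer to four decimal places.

Per-period risk-free factor R = e^0.05 = 1.0513; dividend-adjusted growth = e^(0.05−0.02) = 1.0305.
Risk-neutral probability p = (1.0305 − 0.65)/(1.15 − 0.65) = 0.3805/0.5000 = 0.7609

p = 0.7609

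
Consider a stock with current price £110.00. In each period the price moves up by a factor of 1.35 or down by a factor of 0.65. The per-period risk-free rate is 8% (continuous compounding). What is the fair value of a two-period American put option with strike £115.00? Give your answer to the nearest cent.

£19.01

Risk-neutral probability p = (e^0.08 − 0.65)/(1.35 − 0.65) = 0.4333/0.7000 = 0.6190
Terminal stock prices: S_uu = 200.5, S_ud = 96.53, S_dd = 46.48
Terminal payoffs (K − S): max(-85.48, 0) = 0, max(18.47, 0) = 18.47, max(68.53, 0) = 68.53
Node u (S = 148.5): continuation = e^(−0.08)·[0.6190·0.0000 + 0.3810·18.4750] = 6.4981; exercise value = 0.0000 ≤ continuation, so V_u = 6.4981
Node d (S = 71.5): continuation = e^(−0.08)·[0.6190·18.4750 + 0.3810·68.5250] = 34.6584; exercise value = 43.5000 > continuation, so V_d = 43.5000 (exercise)
Node 0 (S = 110): continuation = e^(−0.08)·[0.6190·6.4981 + 0.3810·43.5000] = 19.0130; exercise value = 5.0000 ≤ continuation, so V_0 = 19.0130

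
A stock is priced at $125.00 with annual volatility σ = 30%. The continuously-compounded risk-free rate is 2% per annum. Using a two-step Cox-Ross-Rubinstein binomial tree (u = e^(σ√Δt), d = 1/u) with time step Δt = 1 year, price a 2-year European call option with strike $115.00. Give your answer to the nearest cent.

CRR parameters: u = e^(σ√Δt) = e^(0.3·√1) = 1.3499, d = 1/u = 0.7408
Per-period rate: rΔt = 0.02·1 = 0.02, so R = e^0.02 = 1.0202
Risk-neutral probability p = (e^0.02 − 0.7408)/(1.3499 − 0.7408) = 0.2794/0.6090 = 0.4587
Terminal stock prices: S_uu = 227.8, S_ud = 125, S_dd = 68.6
Terminal payoffs (S − K): max(112.8, 0) = 112.8, max(10, 0) = 10, max(-46.4, 0) = 0
Node u (S = 168.7): V_u = e^(−0.02)·[0.4587·112.7649 + 0.5413·10.0000] = 56.0095
Node d (S = 92.6): V_d = e^(−0.02)·[0.4587·10.0000 + 0.5413·0.0000] = 4.4964
Node 0 (S = 125): V_0 = e^(−0.02)·[0.4587·56.0095 + 0.5413·4.4964] = 27.5699

$27.57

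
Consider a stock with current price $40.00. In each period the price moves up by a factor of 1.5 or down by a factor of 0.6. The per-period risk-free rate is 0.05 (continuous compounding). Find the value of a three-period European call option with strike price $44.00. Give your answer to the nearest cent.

Risk-neutral probability p = (e^0.05 − 0.6)/(1.5 − 0.6) = 0.4513/0.9000 = 0.5014
Terminal stock prices: S_uuu = 135, S_uud = 54, S_udd = 21.6, S_ddd = 8.64
Terminal payoffs (S − K): max(91, 0) = 91, max(10, 0) = 10, max(-22.4, 0) = 0, max(-35.36, 0) = 0
Node uu (S = 90): V_uu = e^(−0.05)·[0.5014·91.0000 + 0.4986·10.0000] = 48.1459
Node ud (S = 36): V_ud = e^(−0.05)·[0.5014·10.0000 + 0.4986·0.0000] = 4.7696
Node dd (S = 14.4): V_dd = e^(−0.05)·[0.5014·0.0000 + 0.4986·0.0000] = 0.0000
Node u (S = 60): V_u = e^(−0.05)·[0.5014·48.1459 + 0.4986·4.7696] = 25.2257
Node d (S = 24): V_d = e^(−0.05)·[0.5014·4.7696 + 0.4986·0.0000] = 2.2749
Node 0 (S = 40): V_0 = e^(−0.05)·[0.5014·25.2257 + 0.4986·2.2749] = 13.1105

$13.11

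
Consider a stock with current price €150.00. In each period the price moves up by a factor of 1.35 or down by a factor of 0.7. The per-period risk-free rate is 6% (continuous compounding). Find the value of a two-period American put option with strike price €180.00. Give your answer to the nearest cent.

€39.69

Risk-neutral probability p = (e^0.06 − 0.7)/(1.35 − 0.7) = 0.3618/0.6500 = 0.5567
Terminal stock prices: S_uu = 273.4, S_ud = 141.8, S_dd = 73.5
Terminal payoffs (K − S): max(-93.38, 0) = 0, max(38.25, 0) = 38.25, max(106.5, 0) = 106.5
Node u (S = 202.5): continuation = e^(−0.06)·[0.5567·0.0000 + 0.4433·38.2500] = 15.9698; exercise value = 0.0000 ≤ continuation, so V_u = 15.9698
Node d (S = 105): continuation = e^(−0.06)·[0.5567·38.2500 + 0.4433·106.5000] = 64.5176; exercise value = 75.0000 > continuation, so V_d = 75.0000 (exercise)
Node 0 (S = 150): continuation = e^(−0.06)·[0.5567·15.9698 + 0.4433·75.0000] = 39.6855; exercise value = 30.0000 ≤ continuation, so V_0 = 39.6855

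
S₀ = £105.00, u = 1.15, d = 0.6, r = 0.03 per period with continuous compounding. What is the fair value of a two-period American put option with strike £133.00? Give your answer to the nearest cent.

Risk-neutral probability p = (e^0.03 − 0.6)/(1.15 − 0.6) = 0.4305/0.5500 = 0.7826
Terminal stock prices: S_uu = 138.9, S_ud = 72.45, S_dd = 37.8
Terminal payoffs (K − S): max(-5.862, 0) = 0, max(60.55, 0) = 60.55, max(95.2, 0) = 95.2
Node u (S = 120.7): continuation = e^(−0.03)·[0.7826·0.0000 + 0.2174·60.5500] = 12.7719; exercise value = 12.2500 ≤ continuation, so V_u = 12.7719
Node d (S = 63): continuation = e^(−0.03)·[0.7826·60.5500 + 0.2174·95.2000] = 66.0693; exercise value = 70.0000 > continuation, so V_d = 70.0000 (exercise)
Node 0 (S = 105): continuation = e^(−0.03)·[0.7826·12.7719 + 0.2174·70.0000] = 24.4657; exercise value = 28.0000 > continuation, so V_0 = 28.0000 (exercise)

£28.00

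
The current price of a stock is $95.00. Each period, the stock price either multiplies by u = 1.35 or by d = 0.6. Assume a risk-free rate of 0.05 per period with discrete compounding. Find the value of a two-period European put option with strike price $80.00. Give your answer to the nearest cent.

Risk-neutral probability p = (1 + 0.05 − 0.6)/(1.35 − 0.6) = 0.4500/0.7500 = 0.6000
Terminal stock prices: S_uu = 173.1, S_ud = 76.95, S_dd = 34.2
Terminal payoffs (K − S): max(-93.14, 0) = 0, max(3.05, 0) = 3.05, max(45.8, 0) = 45.8
Node u (S = 128.2): V_u = 1/1.05·[0.6000·0.0000 + 0.4000·3.0500] = 1.1619
Node d (S = 57): V_d = 1/1.05·[0.6000·3.0500 + 0.4000·45.8000] = 19.1905
Node 0 (S = 95): V_0 = 1/1.05·[0.6000·1.1619 + 0.4000·19.1905] = 7.9746

$7.97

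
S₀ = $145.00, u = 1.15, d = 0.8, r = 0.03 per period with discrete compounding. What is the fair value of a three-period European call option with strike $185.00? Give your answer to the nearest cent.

$9.23

Risk-neutral probability p = (1 + 0.03 − 0.8)/(1.15 − 0.8) = 0.2300/0.3500 = 0.6571
Terminal stock prices: S_uuu = 220.5, S_uud = 153.4, S_udd = 106.7, S_ddd = 74.24
Terminal payoffs (S − K): max(35.53, 0) = 35.53, max(-31.59, 0) = 0, max(-78.28, 0) = 0, max(-110.8, 0) = 0
Node uu (S = 191.8): V_uu = 1/1.03·[0.6571·35.5269 + 0.3429·0.0000] = 22.6662
Node ud (S = 133.4): V_ud = 1/1.03·[0.6571·0.0000 + 0.3429·0.0000] = 0.0000
Node dd (S = 92.8): V_dd = 1/1.03·[0.6571·0.0000 + 0.3429·0.0000] = 0.0000
Node u (S = 166.8): V_u = 1/1.03·[0.6571·22.6662 + 0.3429·0.0000] = 14.4611
Node d (S = 116): V_d = 1/1.03·[0.6571·0.0000 + 0.3429·0.0000] = 0.0000
Node 0 (S = 145): V_0 = 1/1.03·[0.6571·14.4611 + 0.3429·0.0000] = 9.2262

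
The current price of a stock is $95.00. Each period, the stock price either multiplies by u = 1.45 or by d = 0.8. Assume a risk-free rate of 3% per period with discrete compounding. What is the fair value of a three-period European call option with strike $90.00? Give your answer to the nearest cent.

Risk-neutral probability p = (1 + 0.03 − 0.8)/(1.45 − 0.8) = 0.2300/0.6500 = 0.3538
Terminal stock prices: S_uuu = 289.6, S_uud = 159.8, S_udd = 88.16, S_ddd = 48.64
Terminal payoffs (S − K): max(199.6, 0) = 199.6, max(69.79, 0) = 69.79, max(-1.84, 0) = 0, max(-41.36, 0) = 0
Node uu (S = 199.7): V_uu = 1/1.03·[0.3538·199.6194 + 0.6462·69.7900] = 112.3589
Node ud (S = 110.2): V_ud = 1/1.03·[0.3538·69.7900 + 0.6462·0.0000] = 23.9757
Node dd (S = 60.8): V_dd = 1/1.03·[0.3538·0.0000 + 0.6462·0.0000] = 0.0000
Node u (S = 137.8): V_u = 1/1.03·[0.3538·112.3589 + 0.6462·23.9757] = 53.6405
Node d (S = 76): V_d = 1/1.03·[0.3538·23.9757 + 0.6462·0.0000] = 8.2366
Node 0 (S = 95): V_0 = 1/1.03·[0.3538·53.6405 + 0.6462·8.2366] = 23.5947

$23.59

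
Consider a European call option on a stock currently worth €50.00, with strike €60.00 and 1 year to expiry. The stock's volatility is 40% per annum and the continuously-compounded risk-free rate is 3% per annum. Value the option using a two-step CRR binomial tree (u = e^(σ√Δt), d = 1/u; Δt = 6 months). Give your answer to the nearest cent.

CRR parameters: u = e^(σ√Δt) = e^(0.4·√0.5) = 1.3269, d = 1/u = 0.7536
Per-period rate: rΔt = 0.03·0.5 = 0.015, so R = e^0.015 = 1.0151
Risk-neutral probability p = (e^0.015 − 0.7536)/(1.3269 − 0.7536) = 0.2615/0.5733 = 0.4561
Terminal stock prices: S_uu = 88.03, S_ud = 50, S_dd = 28.4
Terminal payoffs (S − K): max(28.03, 0) = 28.03, max(-10, 0) = 0, max(-31.6, 0) = 0
Node u (S = 66.34): V_u = e^(−0.015)·[0.4561·28.0327 + 0.5439·0.0000] = 12.5959
Node d (S = 37.68): V_d = e^(−0.015)·[0.4561·0.0000 + 0.5439·0.0000] = 0.0000
Node 0 (S = 50): V_0 = e^(−0.015)·[0.4561·12.5959 + 0.5439·0.0000] = 5.6597

€5.66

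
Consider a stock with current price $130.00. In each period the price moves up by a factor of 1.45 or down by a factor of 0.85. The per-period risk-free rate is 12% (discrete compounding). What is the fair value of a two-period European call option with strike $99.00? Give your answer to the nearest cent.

$52.30

Risk-neutral probability p = (1 + 0.12 − 0.85)/(1.45 − 0.85) = 0.2700/0.6000 = 0.4500
Terminal stock prices: S_uu = 273.3, S_ud = 160.2, S_dd = 93.92
Terminal payoffs (S − K): max(174.3, 0) = 174.3, max(61.22, 0) = 61.22, max(-5.075, 0) = 0
Node u (S = 188.5): V_u = 1/1.12·[0.4500·174.3250 + 0.5500·61.2250] = 100.1071
Node d (S = 110.5): V_d = 1/1.12·[0.4500·61.2250 + 0.5500·0.0000] = 24.5993
Node 0 (S = 130): V_0 = 1/1.12·[0.4500·100.1071 + 0.5500·24.5993] = 52.3016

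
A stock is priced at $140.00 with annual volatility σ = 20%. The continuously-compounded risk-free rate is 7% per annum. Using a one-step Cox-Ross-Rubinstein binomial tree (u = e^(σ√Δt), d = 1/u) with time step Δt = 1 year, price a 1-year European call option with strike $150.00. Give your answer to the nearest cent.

$12.34

CRR parameters: u = e^(σ√Δt) = e^(0.2·√1) = 1.2214, d = 1/u = 0.8187
Per-period rate: rΔt = 0.07·1 = 0.07, so R = e^0.07 = 1.0725
Risk-neutral probability p = (e^0.07 − 0.8187)/(1.2214 − 0.8187) = 0.2538/0.4027 = 0.6302
Terminal stock prices: S_u = 171, S_d = 114.6
Terminal payoffs (S − K): max(21, 0) = 21, max(-35.38, 0) = 0
Node 0 (S = 140): V_0 = e^(−0.07)·[0.6302·20.9964 + 0.3698·0.0000] = 12.3380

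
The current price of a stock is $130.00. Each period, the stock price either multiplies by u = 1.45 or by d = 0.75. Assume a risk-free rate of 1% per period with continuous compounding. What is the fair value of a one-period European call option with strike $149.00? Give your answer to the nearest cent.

$14.53

Risk-neutral probability p = (e^0.01 − 0.75)/(1.45 − 0.75) = 0.2601/0.7000 = 0.3715
Terminal stock prices: S_u = 188.5, S_d = 97.5
Terminal payoffs (S − K): max(39.5, 0) = 39.5, max(-51.5, 0) = 0
Node 0 (S = 130): V_0 = e^(−0.01)·[0.3715·39.5000 + 0.6285·0.0000] = 14.5282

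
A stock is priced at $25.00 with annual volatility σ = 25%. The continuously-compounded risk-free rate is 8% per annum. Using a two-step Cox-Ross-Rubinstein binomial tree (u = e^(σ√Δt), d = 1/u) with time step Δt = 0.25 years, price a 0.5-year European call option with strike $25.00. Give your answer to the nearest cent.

CRR parameters: u = e^(σ√Δt) = e^(0.25·√0.25) = 1.1331, d = 1/u = 0.8825
Per-period rate: rΔt = 0.08·0.25 = 0.02, so R = e^0.02 = 1.0202
Risk-neutral probability p = (e^0.02 − 0.8825)/(1.1331 − 0.8825) = 0.1377/0.2507 = 0.5494
Terminal stock prices: S_uu = 32.1, S_ud = 25, S_dd = 19.47
Terminal payoffs (S − K): max(7.101, 0) = 7.101, max(0, 0) = 0, max(-5.53, 0) = 0
Node u (S = 28.33): V_u = e^(−0.02)·[0.5494·7.1006 + 0.4506·0.0000] = 3.8237
Node d (S = 22.06): V_d = e^(−0.02)·[0.5494·0.0000 + 0.4506·0.0000] = 0.0000
Node 0 (S = 25): V_0 = e^(−0.02)·[0.5494·3.8237 + 0.4506·0.0000] = 2.0591

$2.06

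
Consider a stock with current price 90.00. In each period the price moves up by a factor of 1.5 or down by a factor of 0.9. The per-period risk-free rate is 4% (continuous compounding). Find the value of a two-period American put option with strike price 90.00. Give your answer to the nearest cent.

Risk-neutral probability p = (e^0.04 − 0.9)/(1.5 − 0.9) = 0.1408/0.6000 = 0.2347
Terminal stock prices: S_uu = 202.5, S_ud = 121.5, S_dd = 72.9
Terminal payoffs (K − S): max(-112.5, 0) = 0, max(-31.5, 0) = 0, max(17.1, 0) = 17.1
Node u (S = 135): continuation = e^(−0.04)·[0.2347·0.0000 + 0.7653·0.0000] = 0.0000; exercise value = 0.0000 ≤ continuation, so V_u = 0.0000
Node d (S = 81): continuation = e^(−0.04)·[0.2347·0.0000 + 0.7653·17.1000] = 12.5737; exercise value = 9.0000 ≤ continuation, so V_d = 12.5737
Node 0 (S = 90): continuation = e^(−0.04)·[0.2347·0.0000 + 0.7653·12.5737] = 9.2456; exercise value = 0.0000 ≤ continuation, so V_0 = 9.2456

9.25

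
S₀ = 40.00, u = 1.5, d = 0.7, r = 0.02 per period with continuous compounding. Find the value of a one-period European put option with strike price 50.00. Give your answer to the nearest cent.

Risk-neutral probability p = (e^0.02 − 0.7)/(1.5 − 0.7) = 0.3202/0.8000 = 0.4003
Terminal stock prices: S_u = 60, S_d = 28
Terminal payoffs (K − S): max(-10, 0) = 0, max(22, 0) = 22
Node 0 (S = 40): V_0 = e^(−0.02)·[0.4003·0.0000 + 0.5997·22.0000] = 12.9332

12.93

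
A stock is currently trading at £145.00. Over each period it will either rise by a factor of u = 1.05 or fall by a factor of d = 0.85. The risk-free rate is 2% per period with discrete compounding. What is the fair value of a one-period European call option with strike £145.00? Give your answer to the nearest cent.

£6.04

Risk-neutral probability p = (1 + 0.02 − 0.85)/(1.05 − 0.85) = 0.1700/0.2000 = 0.8500
Terminal stock prices: S_u = 152.2, S_d = 123.2
Terminal payoffs (S − K): max(7.25, 0) = 7.25, max(-21.75, 0) = 0
Node 0 (S = 145): V_0 = 1/1.02·[0.8500·7.2500 + 0.1500·0.0000] = 6.0417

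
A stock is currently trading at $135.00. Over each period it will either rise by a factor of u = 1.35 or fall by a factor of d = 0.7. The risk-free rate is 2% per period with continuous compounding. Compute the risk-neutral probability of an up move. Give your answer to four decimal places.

p = 0.4926

Risk-neutral probability p = (e^0.02 − 0.7)/(1.35 − 0.7) = 0.3202/0.6500 = 0.4926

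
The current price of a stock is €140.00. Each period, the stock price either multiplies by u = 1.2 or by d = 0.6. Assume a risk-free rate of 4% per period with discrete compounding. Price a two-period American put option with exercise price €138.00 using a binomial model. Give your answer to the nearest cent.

€20.57

Risk-neutral probability p = (1 + 0.04 − 0.6)/(1.2 − 0.6) = 0.4400/0.6000 = 0.7333
Terminal stock prices: S_uu = 201.6, S_ud = 100.8, S_dd = 50.4
Terminal payoffs (K − S): max(-63.6, 0) = 0, max(37.2, 0) = 37.2, max(87.6, 0) = 87.6
Node u (S = 168): continuation = 1/1.04·[0.7333·0.0000 + 0.2667·37.2000] = 9.5385; exercise value = 0.0000 ≤ continuation, so V_u = 9.5385
Node d (S = 84): continuation = 1/1.04·[0.7333·37.2000 + 0.2667·87.6000] = 48.6923; exercise value = 54.0000 > continuation, so V_d = 54.0000 (exercise)
Node 0 (S = 140): continuation = 1/1.04·[0.7333·9.5385 + 0.2667·54.0000] = 20.5720; exercise value = 0.0000 ≤ continuation, so V_0 = 20.5720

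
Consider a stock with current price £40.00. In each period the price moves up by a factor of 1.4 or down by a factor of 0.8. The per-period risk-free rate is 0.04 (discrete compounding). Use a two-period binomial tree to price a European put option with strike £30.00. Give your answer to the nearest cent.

Risk-neutral probability p = (1 + 0.04 − 0.8)/(1.4 − 0.8) = 0.2400/0.6000 = 0.4000
Terminal stock prices: S_uu = 78.4, S_ud = 44.8, S_dd = 25.6
Terminal payoffs (K − S): max(-48.4, 0) = 0, max(-14.8, 0) = 0, max(4.4, 0) = 4.4
Node u (S = 56): V_u = 1/1.04·[0.4000·0.0000 + 0.6000·0.0000] = 0.0000
Node d (S = 32): V_d = 1/1.04·[0.4000·0.0000 + 0.6000·4.4000] = 2.5385
Node 0 (S = 40): V_0 = 1/1.04·[0.4000·0.0000 + 0.6000·2.5385] = 1.4645

£1.46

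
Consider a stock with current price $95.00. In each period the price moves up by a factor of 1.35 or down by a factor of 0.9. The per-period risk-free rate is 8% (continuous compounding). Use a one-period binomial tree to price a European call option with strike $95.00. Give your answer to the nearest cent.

$12.50

Risk-neutral probability p = (e^0.08 − 0.9)/(1.35 − 0.9) = 0.1833/0.4500 = 0.4073
Terminal stock prices: S_u = 128.2, S_d = 85.5
Terminal payoffs (S − K): max(33.25, 0) = 33.25, max(-9.5, 0) = 0
Node 0 (S = 95): V_0 = e^(−0.08)·[0.4073·33.2500 + 0.5927·0.0000] = 12.5017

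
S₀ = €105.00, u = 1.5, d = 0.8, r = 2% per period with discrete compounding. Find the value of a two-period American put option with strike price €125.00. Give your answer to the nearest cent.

Risk-neutral probability p = (1 + 0.02 − 0.8)/(1.5 − 0.8) = 0.2200/0.7000 = 0.3143
Terminal stock prices: S_uu = 236.2, S_ud = 126, S_dd = 67.2
Terminal payoffs (K − S): max(-111.2, 0) = 0, max(-1, 0) = 0, max(57.8, 0) = 57.8
Node u (S = 157.5): continuation = 1/1.02·[0.3143·0.0000 + 0.6857·0.0000] = 0.0000; exercise value = 0.0000 ≤ continuation, so V_u = 0.0000
Node d (S = 84): continuation = 1/1.02·[0.3143·0.0000 + 0.6857·57.8000] = 38.8571; exercise value = 41.0000 > continuation, so V_d = 41.0000 (exercise)
Node 0 (S = 105): continuation = 1/1.02·[0.3143·0.0000 + 0.6857·41.0000] = 27.5630; exercise value = 20.0000 ≤ continuation, so V_0 = 27.5630

€27.56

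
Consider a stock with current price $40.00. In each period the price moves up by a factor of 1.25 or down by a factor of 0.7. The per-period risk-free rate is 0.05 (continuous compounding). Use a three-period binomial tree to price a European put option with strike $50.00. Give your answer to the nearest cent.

$9.34

Risk-neutral probability p = (e^0.05 − 0.7)/(1.25 − 0.7) = 0.3513/0.5500 = 0.6387
Terminal stock prices: S_uuu = 78.12, S_uud = 43.75, S_udd = 24.5, S_ddd = 13.72
Terminal payoffs (K − S): max(-28.12, 0) = 0, max(6.25, 0) = 6.25, max(25.5, 0) = 25.5, max(36.28, 0) = 36.28
Node uu (S = 62.5): V_uu = e^(−0.05)·[0.6387·0.0000 + 0.3613·6.2500] = 2.1481
Node ud (S = 35): V_ud = e^(−0.05)·[0.6387·6.2500 + 0.3613·25.5000] = 12.5615
Node dd (S = 19.6): V_dd = e^(−0.05)·[0.6387·25.5000 + 0.3613·36.2800] = 27.9615
Node u (S = 50): V_u = e^(−0.05)·[0.6387·2.1481 + 0.3613·12.5615] = 5.6225
Node d (S = 28): V_d = e^(−0.05)·[0.6387·12.5615 + 0.3613·27.9615] = 17.2419
Node 0 (S = 40): V_0 = e^(−0.05)·[0.6387·5.6225 + 0.3613·17.2419] = 9.3419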